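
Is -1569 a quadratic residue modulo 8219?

Pull out -1: (-1569|8219) = (-1|8219)·(1569|8219). Since 8219 ≡ 3 (mod 4), (-1|8219) = -1. Now have -(1569|8219).
1569 ≡ 1 (mod 4), so quadratic reciprocity gives (1569|8219) = (8219|1569). Reduce: 8219 ≡ 374 (mod 1569). Now have -(374|1569).
Factor out 2: 374 = 2·187. Since 1569 ≡ 1 (mod 8), (2|1569) = +1. Now have -(187|1569).
1569 ≡ 1 (mod 4), so quadratic reciprocity gives (187|1569) = (1569|187). Reduce: 1569 ≡ 73 (mod 187). Now have -(73|187).
73 ≡ 1 (mod 4), so quadratic reciprocity gives (73|187) = (187|73). Reduce: 187 ≡ 41 (mod 73). Now have -(41|73).
41 ≡ 1 (mod 4), so quadratic reciprocity gives (41|73) = (73|41). Reduce: 73 ≡ 32 (mod 41). Now have -(32|41).
Factor out 2: 32 = 2^5. Since 41 ≡ 1 (mod 8), (2|41) = +1, and (2|41)^5 = +1. Now have -(1|41).
(1|41) = 1. Collecting the sign factors: -1.
(-1569|8219) = -1, and 8219 is prime, so -1569 is not a quadratic residue mod 8219.

no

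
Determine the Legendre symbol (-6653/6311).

-1

(-6653/6311)
  = (5969/6311)    [-6653 ≡ 5969 mod 6311]
  = (6311/5969)    [QR: 5969 ≡ 1 mod 4, sign kept]
  = (342/5969)    [6311 ≡ 342 mod 5969]
  = (171/5969)    [5969 ≡ 1 mod 8 ⇒ (2/5969) = +1]
  = (5969/171)    [QR: 5969 ≡ 1 mod 4, sign kept]
  = (155/171)    [5969 ≡ 155 mod 171]
  = -(171/155)    [QR: both ≡ 3 mod 4, sign flips]
  = -(16/155)    [171 ≡ 16 mod 155]
  = -(1/155)    [155 ≡ 3 mod 8 ⇒ (2/155)^4 = +1]
  = -1    [(1/155) = 1]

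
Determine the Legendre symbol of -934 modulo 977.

(-934/977)
  = (934/977)    [977 ≡ 1 mod 4 ⇒ (-1/977) = +1]
  = (467/977)    [977 ≡ 1 mod 8 ⇒ (2/977) = +1]
  = (977/467)    [QR: 977 ≡ 1 mod 4, sign kept]
  = (43/467)    [977 ≡ 43 mod 467]
  = -(467/43)    [QR: both ≡ 3 mod 4, sign flips]
  = -(37/43)    [467 ≡ 37 mod 43]
  = -(43/37)    [QR: 37 ≡ 1 mod 4, sign kept]
  = -(6/37)    [43 ≡ 6 mod 37]
  = (3/37)    [37 ≡ 5 mod 8 ⇒ (2/37) = -1]
  = (37/3)    [QR: 37 ≡ 1 mod 4, sign kept]
  = (1/3)    [37 ≡ 1 mod 3]
  = 1    [(1/3) = 1]

1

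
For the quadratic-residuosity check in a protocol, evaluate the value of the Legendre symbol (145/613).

-1

(145/613)
  = (613/145)    [QR: 145 ≡ 1 mod 4, sign kept]
  = (33/145)    [613 ≡ 33 mod 145]
  = (145/33)    [QR: 33 ≡ 1 mod 4, sign kept]
  = (13/33)    [145 ≡ 13 mod 33]
  = (33/13)    [QR: 13 ≡ 1 mod 4, sign kept]
  = (7/13)    [33 ≡ 7 mod 13]
  = (13/7)    [QR: 13 ≡ 1 mod 4, sign kept]
  = (6/7)    [13 ≡ 6 mod 7]
  = (3/7)    [7 ≡ 7 mod 8 ⇒ (2/7) = +1]
  = -(7/3)    [QR: both ≡ 3 mod 4, sign flips]
  = -(1/3)    [7 ≡ 1 mod 3]
  = -1    [(1/3) = 1]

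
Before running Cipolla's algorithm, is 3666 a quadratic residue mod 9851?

Factor out 2: 3666 = 2·1833. Since 9851 ≡ 3 (mod 8), (2/9851) = -1. Now have -(1833/9851).
1833 ≡ 1 (mod 4), so quadratic reciprocity gives (1833/9851) = (9851/1833). Reduce: 9851 ≡ 686 (mod 1833). Now have -(686/1833).
Factor out 2: 686 = 2·343. Since 1833 ≡ 1 (mod 8), (2/1833) = +1. Now have -(343/1833).
1833 ≡ 1 (mod 4), so quadratic reciprocity gives (343/1833) = (1833/343). Reduce: 1833 ≡ 118 (mod 343). Now have -(118/343).
Factor out 2: 118 = 2·59. Since 343 ≡ 7 (mod 8), (2/343) = +1. Now have -(59/343).
Both 59 ≡ 3 and 343 ≡ 3 (mod 4), so reciprocity gives (59/343) = -(343/59). Reduce: 343 ≡ 48 (mod 59). Now have (48/59).
Factor out 2: 48 = 2^4·3. Since 59 ≡ 3 (mod 8), (2/59) = -1, and (2/59)^4 = +1. Now have (3/59).
Both 3 ≡ 3 and 59 ≡ 3 (mod 4), so reciprocity gives (3/59) = -(59/3). Reduce: 59 ≡ 2 (mod 3). Now have -(2/3).
Factor out 2: 2 = 2. Since 3 ≡ 3 (mod 8), (2/3) = -1. Now have (1/3).
(1/3) = 1. Collecting the sign factors: 1.
The Legendre symbol is 1, so x^2 ≡ 3666 (mod 9851) has solution.

yes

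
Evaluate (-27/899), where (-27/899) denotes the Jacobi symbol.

-1

(-27/899)
  = (872/899)    [-27 ≡ 872 mod 899]
  = -(109/899)    [899 ≡ 3 mod 8 ⇒ (2/899)^3 = -1]
  = -(899/109)    [QR: 109 ≡ 1 mod 4, sign kept]
  = -(27/109)    [899 ≡ 27 mod 109]
  = -(109/27)    [QR: 109 ≡ 1 mod 4, sign kept]
  = -(1/27)    [109 ≡ 1 mod 27]
  = -1    [(1/27) = 1]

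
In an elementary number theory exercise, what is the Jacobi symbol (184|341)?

1

Factor out 2: 184 = 2^3·23. Since 341 ≡ 5 (mod 8), (2|341) = -1, and (2|341)^3 = -1. Now have -(23|341).
341 ≡ 1 (mod 4), so quadratic reciprocity gives (23|341) = (341|23). Reduce: 341 ≡ 19 (mod 23). Now have -(19|23).
Both 19 ≡ 3 and 23 ≡ 3 (mod 4), so reciprocity gives (19|23) = -(23|19). Reduce: 23 ≡ 4 (mod 19). Now have (4|19).
Factor out 2: 4 = 2^2. Since 19 ≡ 3 (mod 8), (2|19) = -1, and (2|19)^2 = +1. Now have (1|19).
(1|19) = 1. Collecting the sign factors: 1.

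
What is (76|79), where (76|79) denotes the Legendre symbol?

1

(76|79)
  = (19|79)    [79 ≡ 7 mod 8 ⇒ (2|79)^2 = +1]
  = -(79|19)    [QR: both ≡ 3 mod 4, sign flips]
  = -(3|19)    [79 ≡ 3 mod 19]
  = (19|3)    [QR: both ≡ 3 mod 4, sign flips]
  = (1|3)    [19 ≡ 1 mod 3]
  = 1    [(1|3) = 1]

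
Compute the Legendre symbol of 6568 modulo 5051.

Reduce the numerator: 6568 ≡ 1517 (mod 5051), so (6568/5051) = (1517/5051).
1517 ≡ 1 (mod 4), so quadratic reciprocity gives (1517/5051) = (5051/1517). Reduce: 5051 ≡ 500 (mod 1517). Now have (500/1517).
Factor out 2: 500 = 2^2·125. Since 1517 ≡ 5 (mod 8), (2/1517) = -1, and (2/1517)^2 = +1. Now have (125/1517).
125 ≡ 1 (mod 4), so quadratic reciprocity gives (125/1517) = (1517/125). Reduce: 1517 ≡ 17 (mod 125). Now have (17/125).
17 ≡ 1 (mod 4), so quadratic reciprocity gives (17/125) = (125/17). Reduce: 125 ≡ 6 (mod 17). Now have (6/17).
Factor out 2: 6 = 2·3. Since 17 ≡ 1 (mod 8), (2/17) = +1. Now have (3/17).
17 ≡ 1 (mod 4), so quadratic reciprocity gives (3/17) = (17/3). Reduce: 17 ≡ 2 (mod 3). Now have (2/3).
Factor out 2: 2 = 2. Since 3 ≡ 3 (mod 8), (2/3) = -1. Now have -(1/3).
(1/3) = 1. Collecting the sign factors: -1.

-1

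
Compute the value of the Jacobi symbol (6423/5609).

1

Reduce the numerator: 6423 ≡ 814 (mod 5609), so (6423/5609) = (814/5609).
Factor out 2: 814 = 2·407. Since 5609 ≡ 1 (mod 8), (2/5609) = +1. Now have (407/5609).
5609 ≡ 1 (mod 4), so quadratic reciprocity gives (407/5609) = (5609/407). Reduce: 5609 ≡ 318 (mod 407). Now have (318/407).
Factor out 2: 318 = 2·159. Since 407 ≡ 7 (mod 8), (2/407) = +1. Now have (159/407).
Both 159 ≡ 3 and 407 ≡ 3 (mod 4), so reciprocity gives (159/407) = -(407/159). Reduce: 407 ≡ 89 (mod 159). Now have -(89/159).
89 ≡ 1 (mod 4), so quadratic reciprocity gives (89/159) = (159/89). Reduce: 159 ≡ 70 (mod 89). Now have -(70/89).
Factor out 2: 70 = 2·35. Since 89 ≡ 1 (mod 8), (2/89) = +1. Now have -(35/89).
89 ≡ 1 (mod 4), so quadratic reciprocity gives (35/89) = (89/35). Reduce: 89 ≡ 19 (mod 35). Now have -(19/35).
Both 19 ≡ 3 and 35 ≡ 3 (mod 4), so reciprocity gives (19/35) = -(35/19). Reduce: 35 ≡ 16 (mod 19). Now have (16/19).
Factor out 2: 16 = 2^4. Since 19 ≡ 3 (mod 8), (2/19) = -1, and (2/19)^4 = +1. Now have (1/19).
(1/19) = 1. Collecting the sign factors: 1.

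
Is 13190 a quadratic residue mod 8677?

no

(13190|8677)
  = (4513|8677)    [13190 ≡ 4513 mod 8677]
  = (8677|4513)    [QR: 4513 ≡ 1 mod 4, sign kept]
  = (4164|4513)    [8677 ≡ 4164 mod 4513]
  = (1041|4513)    [4513 ≡ 1 mod 8 ⇒ (2|4513)^2 = +1]
  = (4513|1041)    [QR: 1041 ≡ 1 mod 4, sign kept]
  = (349|1041)    [4513 ≡ 349 mod 1041]
  = (1041|349)    [QR: 349 ≡ 1 mod 4, sign kept]
  = (343|349)    [1041 ≡ 343 mod 349]
  = (349|343)    [QR: 349 ≡ 1 mod 4, sign kept]
  = (6|343)    [349 ≡ 6 mod 343]
  = (3|343)    [343 ≡ 7 mod 8 ⇒ (2|343) = +1]
  = -(343|3)    [QR: both ≡ 3 mod 4, sign flips]
  = -(1|3)    [343 ≡ 1 mod 3]
  = -1    [(1|3) = 1]
The Legendre symbol is -1, so x^2 ≡ 13190 (mod 8677) has no solution.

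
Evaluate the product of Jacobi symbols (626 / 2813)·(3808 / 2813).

-1

By multiplicativity, (626·3808 / 2813) = (626 / 2813)·(3808 / 2813).
First factor (626 / 2813):
(626 / 2813)
  = -(313 / 2813)    [2813 ≡ 5 mod 8 ⇒ (2 / 2813) = -1]
  = -(2813 / 313)    [QR: 313 ≡ 1 mod 4, sign kept]
  = -(309 / 313)    [2813 ≡ 309 mod 313]
  = -(313 / 309)    [QR: 309 ≡ 1 mod 4, sign kept]
  = -(4 / 309)    [313 ≡ 4 mod 309]
  = -(1 / 309)    [309 ≡ 5 mod 8 ⇒ (2 / 309)^2 = +1]
  = -1    [(1 / 309) = 1]
Second factor (3808 / 2813):
(3808 / 2813)
  = (995 / 2813)    [3808 ≡ 995 mod 2813]
  = (2813 / 995)    [QR: 2813 ≡ 1 mod 4, sign kept]
  = (823 / 995)    [2813 ≡ 823 mod 995]
  = -(995 / 823)    [QR: both ≡ 3 mod 4, sign flips]
  = -(172 / 823)    [995 ≡ 172 mod 823]
  = -(43 / 823)    [823 ≡ 7 mod 8 ⇒ (2 / 823)^2 = +1]
  = (823 / 43)    [QR: both ≡ 3 mod 4, sign flips]
  = (6 / 43)    [823 ≡ 6 mod 43]
  = -(3 / 43)    [43 ≡ 3 mod 8 ⇒ (2 / 43) = -1]
  = (43 / 3)    [QR: both ≡ 3 mod 4, sign flips]
  = (1 / 3)    [43 ≡ 1 mod 3]
  = 1    [(1 / 3) = 1]
Product: (-1)·(1) = -1.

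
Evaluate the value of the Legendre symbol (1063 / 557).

-1

Reduce the numerator: 1063 ≡ 506 (mod 557), so (1063 / 557) = (506 / 557).
Factor out 2: 506 = 2·253. Since 557 ≡ 5 (mod 8), (2 / 557) = -1. Now have -(253 / 557).
253 ≡ 1 (mod 4), so quadratic reciprocity gives (253 / 557) = (557 / 253). Reduce: 557 ≡ 51 (mod 253). Now have -(51 / 253).
253 ≡ 1 (mod 4), so quadratic reciprocity gives (51 / 253) = (253 / 51). Reduce: 253 ≡ 49 (mod 51). Now have -(49 / 51).
49 ≡ 1 (mod 4), so quadratic reciprocity gives (49 / 51) = (51 / 49). Reduce: 51 ≡ 2 (mod 49). Now have -(2 / 49).
Factor out 2: 2 = 2. Since 49 ≡ 1 (mod 8), (2 / 49) = +1. Now have -(1 / 49).
(1 / 49) = 1. Collecting the sign factors: -1.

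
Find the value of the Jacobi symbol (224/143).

(224/143)
  = (81/143)    [224 ≡ 81 mod 143]
  = (143/81)    [QR: 81 ≡ 1 mod 4, sign kept]
  = (62/81)    [143 ≡ 62 mod 81]
  = (31/81)    [81 ≡ 1 mod 8 ⇒ (2/81) = +1]
  = (81/31)    [QR: 81 ≡ 1 mod 4, sign kept]
  = (19/31)    [81 ≡ 19 mod 31]
  = -(31/19)    [QR: both ≡ 3 mod 4, sign flips]
  = -(12/19)    [31 ≡ 12 mod 19]
  = -(3/19)    [19 ≡ 3 mod 8 ⇒ (2/19)^2 = +1]
  = (19/3)    [QR: both ≡ 3 mod 4, sign flips]
  = (1/3)    [19 ≡ 1 mod 3]
  = 1    [(1/3) = 1]

1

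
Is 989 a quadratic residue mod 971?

no

(989|971)
  = (18|971)    [989 ≡ 18 mod 971]
  = -(9|971)    [971 ≡ 3 mod 8 ⇒ (2|971) = -1]
  = -(971|9)    [QR: 9 ≡ 1 mod 4, sign kept]
  = -(8|9)    [971 ≡ 8 mod 9]
  = -(1|9)    [9 ≡ 1 mod 8 ⇒ (2|9)^3 = +1]
  = -1    [(1|9) = 1]
(989|971) = -1, and 971 is prime, so 989 is not a quadratic residue mod 971.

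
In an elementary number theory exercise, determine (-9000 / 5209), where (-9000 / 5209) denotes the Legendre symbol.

1

(-9000 / 5209)
  = (1418 / 5209)    [-9000 ≡ 1418 mod 5209]
  = (709 / 5209)    [5209 ≡ 1 mod 8 ⇒ (2 / 5209) = +1]
  = (5209 / 709)    [QR: 709 ≡ 1 mod 4, sign kept]
  = (246 / 709)    [5209 ≡ 246 mod 709]
  = -(123 / 709)    [709 ≡ 5 mod 8 ⇒ (2 / 709) = -1]
  = -(709 / 123)    [QR: 709 ≡ 1 mod 4, sign kept]
  = -(94 / 123)    [709 ≡ 94 mod 123]
  = (47 / 123)    [123 ≡ 3 mod 8 ⇒ (2 / 123) = -1]
  = -(123 / 47)    [QR: both ≡ 3 mod 4, sign flips]
  = -(29 / 47)    [123 ≡ 29 mod 47]
  = -(47 / 29)    [QR: 29 ≡ 1 mod 4, sign kept]
  = -(18 / 29)    [47 ≡ 18 mod 29]
  = (9 / 29)    [29 ≡ 5 mod 8 ⇒ (2 / 29) = -1]
  = (29 / 9)    [QR: 9 ≡ 1 mod 4, sign kept]
  = (2 / 9)    [29 ≡ 2 mod 9]
  = (1 / 9)    [9 ≡ 1 mod 8 ⇒ (2 / 9) = +1]
  = 1    [(1 / 9) = 1]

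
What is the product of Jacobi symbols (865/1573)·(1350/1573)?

By multiplicativity, (865·1350/1573) = (865/1573)·(1350/1573).
First factor (865/1573):
(865/1573)
  = (1573/865)    [QR: 865 ≡ 1 mod 4, sign kept]
  = (708/865)    [1573 ≡ 708 mod 865]
  = (177/865)    [865 ≡ 1 mod 8 ⇒ (2/865)^2 = +1]
  = (865/177)    [QR: 177 ≡ 1 mod 4, sign kept]
  = (157/177)    [865 ≡ 157 mod 177]
  = (177/157)    [QR: 157 ≡ 1 mod 4, sign kept]
  = (20/157)    [177 ≡ 20 mod 157]
  = (5/157)    [157 ≡ 5 mod 8 ⇒ (2/157)^2 = +1]
  = (157/5)    [QR: 5 ≡ 1 mod 4, sign kept]
  = (2/5)    [157 ≡ 2 mod 5]
  = -(1/5)    [5 ≡ 5 mod 8 ⇒ (2/5) = -1]
  = -1    [(1/5) = 1]
Second factor (1350/1573):
(1350/1573)
  = -(675/1573)    [1573 ≡ 5 mod 8 ⇒ (2/1573) = -1]
  = -(1573/675)    [QR: 1573 ≡ 1 mod 4, sign kept]
  = -(223/675)    [1573 ≡ 223 mod 675]
  = (675/223)    [QR: both ≡ 3 mod 4, sign flips]
  = (6/223)    [675 ≡ 6 mod 223]
  = (3/223)    [223 ≡ 7 mod 8 ⇒ (2/223) = +1]
  = -(223/3)    [QR: both ≡ 3 mod 4, sign flips]
  = -(1/3)    [223 ≡ 1 mod 3]
  = -1    [(1/3) = 1]
Product: (-1)·(-1) = 1.

1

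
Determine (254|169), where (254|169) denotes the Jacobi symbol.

1

(254|169)
  = (85|169)    [254 ≡ 85 mod 169]
  = (169|85)    [QR: 85 ≡ 1 mod 4, sign kept]
  = (84|85)    [169 ≡ 84 mod 85]
  = (21|85)    [85 ≡ 5 mod 8 ⇒ (2|85)^2 = +1]
  = (85|21)    [QR: 21 ≡ 1 mod 4, sign kept]
  = (1|21)    [85 ≡ 1 mod 21]
  = 1    [(1|21) = 1]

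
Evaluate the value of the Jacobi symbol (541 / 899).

541 ≡ 1 (mod 4), so quadratic reciprocity gives (541 / 899) = (899 / 541). Reduce: 899 ≡ 358 (mod 541). Now have (358 / 541).
Factor out 2: 358 = 2·179. Since 541 ≡ 5 (mod 8), (2 / 541) = -1. Now have -(179 / 541).
541 ≡ 1 (mod 4), so quadratic reciprocity gives (179 / 541) = (541 / 179). Reduce: 541 ≡ 4 (mod 179). Now have -(4 / 179).
Factor out 2: 4 = 2^2. Since 179 ≡ 3 (mod 8), (2 / 179) = -1, and (2 / 179)^2 = +1. Now have -(1 / 179).
(1 / 179) = 1. Collecting the sign factors: -1.

-1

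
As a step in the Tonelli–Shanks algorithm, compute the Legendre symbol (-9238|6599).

(-9238|6599)
  = (3960|6599)    [-9238 ≡ 3960 mod 6599]
  = (495|6599)    [6599 ≡ 7 mod 8 ⇒ (2|6599)^3 = +1]
  = -(6599|495)    [QR: both ≡ 3 mod 4, sign flips]
  = -(164|495)    [6599 ≡ 164 mod 495]
  = -(41|495)    [495 ≡ 7 mod 8 ⇒ (2|495)^2 = +1]
  = -(495|41)    [QR: 41 ≡ 1 mod 4, sign kept]
  = -(3|41)    [495 ≡ 3 mod 41]
  = -(41|3)    [QR: 41 ≡ 1 mod 4, sign kept]
  = -(2|3)    [41 ≡ 2 mod 3]
  = (1|3)    [3 ≡ 3 mod 8 ⇒ (2|3) = -1]
  = 1    [(1|3) = 1]

1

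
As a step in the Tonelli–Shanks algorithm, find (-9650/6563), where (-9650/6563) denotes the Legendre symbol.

1

(-9650/6563)
  = (3476/6563)    [-9650 ≡ 3476 mod 6563]
  = (869/6563)    [6563 ≡ 3 mod 8 ⇒ (2/6563)^2 = +1]
  = (6563/869)    [QR: 869 ≡ 1 mod 4, sign kept]
  = (480/869)    [6563 ≡ 480 mod 869]
  = -(15/869)    [869 ≡ 5 mod 8 ⇒ (2/869)^5 = -1]
  = -(869/15)    [QR: 869 ≡ 1 mod 4, sign kept]
  = -(14/15)    [869 ≡ 14 mod 15]
  = -(7/15)    [15 ≡ 7 mod 8 ⇒ (2/15) = +1]
  = (15/7)    [QR: both ≡ 3 mod 4, sign flips]
  = (1/7)    [15 ≡ 1 mod 7]
  = 1    [(1/7) = 1]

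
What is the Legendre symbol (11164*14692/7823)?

1

By multiplicativity, (11164·14692/7823) = (11164/7823)·(14692/7823).
First factor (11164/7823):
Reduce the numerator: 11164 ≡ 3341 (mod 7823), so (11164/7823) = (3341/7823).
3341 ≡ 1 (mod 4), so quadratic reciprocity gives (3341/7823) = (7823/3341). Reduce: 7823 ≡ 1141 (mod 3341). Now have (1141/3341).
1141 ≡ 1 (mod 4), so quadratic reciprocity gives (1141/3341) = (3341/1141). Reduce: 3341 ≡ 1059 (mod 1141). Now have (1059/1141).
1141 ≡ 1 (mod 4), so quadratic reciprocity gives (1059/1141) = (1141/1059). Reduce: 1141 ≡ 82 (mod 1059). Now have (82/1059).
Factor out 2: 82 = 2·41. Since 1059 ≡ 3 (mod 8), (2/1059) = -1. Now have -(41/1059).
41 ≡ 1 (mod 4), so quadratic reciprocity gives (41/1059) = (1059/41). Reduce: 1059 ≡ 34 (mod 41). Now have -(34/41).
Factor out 2: 34 = 2·17. Since 41 ≡ 1 (mod 8), (2/41) = +1. Now have -(17/41).
17 ≡ 1 (mod 4), so quadratic reciprocity gives (17/41) = (41/17). Reduce: 41 ≡ 7 (mod 17). Now have -(7/17).
17 ≡ 1 (mod 4), so quadratic reciprocity gives (7/17) = (17/7). Reduce: 17 ≡ 3 (mod 7). Now have -(3/7).
Both 3 ≡ 3 and 7 ≡ 3 (mod 4), so reciprocity gives (3/7) = -(7/3). Reduce: 7 ≡ 1 (mod 3). Now have (1/3).
(1/3) = 1. Collecting the sign factors: 1.
Second factor (14692/7823):
Reduce the numerator: 14692 ≡ 6869 (mod 7823), so (14692/7823) = (6869/7823).
6869 ≡ 1 (mod 4), so quadratic reciprocity gives (6869/7823) = (7823/6869). Reduce: 7823 ≡ 954 (mod 6869). Now have (954/6869).
Factor out 2: 954 = 2·477. Since 6869 ≡ 5 (mod 8), (2/6869) = -1. Now have -(477/6869).
477 ≡ 1 (mod 4), so quadratic reciprocity gives (477/6869) = (6869/477). Reduce: 6869 ≡ 191 (mod 477). Now have -(191/477).
477 ≡ 1 (mod 4), so quadratic reciprocity gives (191/477) = (477/191). Reduce: 477 ≡ 95 (mod 191). Now have -(95/191).
Both 95 ≡ 3 and 191 ≡ 3 (mod 4), so reciprocity gives (95/191) = -(191/95). Reduce: 191 ≡ 1 (mod 95). Now have (1/95).
(1/95) = 1. Collecting the sign factors: 1.
Product: (1)·(1) = 1.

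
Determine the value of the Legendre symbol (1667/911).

Reduce the numerator: 1667 ≡ 756 (mod 911), so (1667/911) = (756/911).
Factor out 2: 756 = 2^2·189. Since 911 ≡ 7 (mod 8), (2/911) = +1, and (2/911)^2 = +1. Now have (189/911).
189 ≡ 1 (mod 4), so quadratic reciprocity gives (189/911) = (911/189). Reduce: 911 ≡ 155 (mod 189). Now have (155/189).
189 ≡ 1 (mod 4), so quadratic reciprocity gives (155/189) = (189/155). Reduce: 189 ≡ 34 (mod 155). Now have (34/155).
Factor out 2: 34 = 2·17. Since 155 ≡ 3 (mod 8), (2/155) = -1. Now have -(17/155).
17 ≡ 1 (mod 4), so quadratic reciprocity gives (17/155) = (155/17). Reduce: 155 ≡ 2 (mod 17). Now have -(2/17).
Factor out 2: 2 = 2. Since 17 ≡ 1 (mod 8), (2/17) = +1. Now have -(1/17).
(1/17) = 1. Collecting the sign factors: -1.

-1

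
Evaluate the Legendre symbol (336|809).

Factor out 2: 336 = 2^4·21. Since 809 ≡ 1 (mod 8), (2|809) = +1, and (2|809)^4 = +1. Now have (21|809).
21 ≡ 1 (mod 4), so quadratic reciprocity gives (21|809) = (809|21). Reduce: 809 ≡ 11 (mod 21). Now have (11|21).
21 ≡ 1 (mod 4), so quadratic reciprocity gives (11|21) = (21|11). Reduce: 21 ≡ 10 (mod 11). Now have (10|11).
Factor out 2: 10 = 2·5. Since 11 ≡ 3 (mod 8), (2|11) = -1. Now have -(5|11).
5 ≡ 1 (mod 4), so quadratic reciprocity gives (5|11) = (11|5). Reduce: 11 ≡ 1 (mod 5). Now have -(1|5).
(1|5) = 1. Collecting the sign factors: -1.

-1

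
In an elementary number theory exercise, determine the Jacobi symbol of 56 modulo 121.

(56/121)
  = (7/121)    [121 ≡ 1 mod 8 ⇒ (2/121)^3 = +1]
  = (121/7)    [QR: 121 ≡ 1 mod 4, sign kept]
  = (2/7)    [121 ≡ 2 mod 7]
  = (1/7)    [7 ≡ 7 mod 8 ⇒ (2/7) = +1]
  = 1    [(1/7) = 1]

1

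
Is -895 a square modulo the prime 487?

Reduce the numerator: -895 ≡ 79 (mod 487), so (-895/487) = (79/487).
Both 79 ≡ 3 and 487 ≡ 3 (mod 4), so reciprocity gives (79/487) = -(487/79). Reduce: 487 ≡ 13 (mod 79). Now have -(13/79).
13 ≡ 1 (mod 4), so quadratic reciprocity gives (13/79) = (79/13). Reduce: 79 ≡ 1 (mod 13). Now have -(1/13).
(1/13) = 1. Collecting the sign factors: -1.
The Legendre symbol is -1, so x^2 ≡ -895 (mod 487) has no solution.

no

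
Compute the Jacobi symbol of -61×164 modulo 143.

By multiplicativity, (-61·164 / 143) = (-61 / 143)·(164 / 143).
First factor (-61 / 143):
(-61 / 143)
  = -(61 / 143)    [143 ≡ 3 mod 4 ⇒ (-1 / 143) = -1]
  = -(143 / 61)    [QR: 61 ≡ 1 mod 4, sign kept]
  = -(21 / 61)    [143 ≡ 21 mod 61]
  = -(61 / 21)    [QR: 21 ≡ 1 mod 4, sign kept]
  = -(19 / 21)    [61 ≡ 19 mod 21]
  = -(21 / 19)    [QR: 21 ≡ 1 mod 4, sign kept]
  = -(2 / 19)    [21 ≡ 2 mod 19]
  = (1 / 19)    [19 ≡ 3 mod 8 ⇒ (2 / 19) = -1]
  = 1    [(1 / 19) = 1]
Second factor (164 / 143):
(164 / 143)
  = (21 / 143)    [164 ≡ 21 mod 143]
  = (143 / 21)    [QR: 21 ≡ 1 mod 4, sign kept]
  = (17 / 21)    [143 ≡ 17 mod 21]
  = (21 / 17)    [QR: 17 ≡ 1 mod 4, sign kept]
  = (4 / 17)    [21 ≡ 4 mod 17]
  = (1 / 17)    [17 ≡ 1 mod 8 ⇒ (2 / 17)^2 = +1]
  = 1    [(1 / 17) = 1]
Product: (1)·(1) = 1.

1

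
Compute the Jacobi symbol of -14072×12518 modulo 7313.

1

By multiplicativity, (-14072·12518/7313) = (-14072/7313)·(12518/7313).
First factor (-14072/7313):
Pull out -1: (-14072/7313) = (-1/7313)·(14072/7313). Since 7313 ≡ 1 (mod 4), (-1/7313) = +1. Now have (14072/7313).
Reduce the numerator: 14072 ≡ 6759 (mod 7313), so (14072/7313) = (6759/7313).
7313 ≡ 1 (mod 4), so quadratic reciprocity gives (6759/7313) = (7313/6759). Reduce: 7313 ≡ 554 (mod 6759). Now have (554/6759).
Factor out 2: 554 = 2·277. Since 6759 ≡ 7 (mod 8), (2/6759) = +1. Now have (277/6759).
277 ≡ 1 (mod 4), so quadratic reciprocity gives (277/6759) = (6759/277). Reduce: 6759 ≡ 111 (mod 277). Now have (111/277).
277 ≡ 1 (mod 4), so quadratic reciprocity gives (111/277) = (277/111). Reduce: 277 ≡ 55 (mod 111). Now have (55/111).
Both 55 ≡ 3 and 111 ≡ 3 (mod 4), so reciprocity gives (55/111) = -(111/55). Reduce: 111 ≡ 1 (mod 55). Now have -(1/55).
(1/55) = 1. Collecting the sign factors: -1.
Second factor (12518/7313):
Reduce the numerator: 12518 ≡ 5205 (mod 7313), so (12518/7313) = (5205/7313).
5205 ≡ 1 (mod 4), so quadratic reciprocity gives (5205/7313) = (7313/5205). Reduce: 7313 ≡ 2108 (mod 5205). Now have (2108/5205).
Factor out 2: 2108 = 2^2·527. Since 5205 ≡ 5 (mod 8), (2/5205) = -1, and (2/5205)^2 = +1. Now have (527/5205).
5205 ≡ 1 (mod 4), so quadratic reciprocity gives (527/5205) = (5205/527). Reduce: 5205 ≡ 462 (mod 527). Now have (462/527).
Factor out 2: 462 = 2·231. Since 527 ≡ 7 (mod 8), (2/527) = +1. Now have (231/527).
Both 231 ≡ 3 and 527 ≡ 3 (mod 4), so reciprocity gives (231/527) = -(527/231). Reduce: 527 ≡ 65 (mod 231). Now have -(65/231).
65 ≡ 1 (mod 4), so quadratic reciprocity gives (65/231) = (231/65). Reduce: 231 ≡ 36 (mod 65). Now have -(36/65).
Factor out 2: 36 = 2^2·9. Since 65 ≡ 1 (mod 8), (2/65) = +1, and (2/65)^2 = +1. Now have -(9/65).
9 ≡ 1 (mod 4), so quadratic reciprocity gives (9/65) = (65/9). Reduce: 65 ≡ 2 (mod 9). Now have -(2/9).
Factor out 2: 2 = 2. Since 9 ≡ 1 (mod 8), (2/9) = +1. Now have -(1/9).
(1/9) = 1. Collecting the sign factors: -1.
Product: (-1)·(-1) = 1.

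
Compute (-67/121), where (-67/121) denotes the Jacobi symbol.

1

(-67/121)
  = (67/121)    [121 ≡ 1 mod 4 ⇒ (-1/121) = +1]
  = (121/67)    [QR: 121 ≡ 1 mod 4, sign kept]
  = (54/67)    [121 ≡ 54 mod 67]
  = -(27/67)    [67 ≡ 3 mod 8 ⇒ (2/67) = -1]
  = (67/27)    [QR: both ≡ 3 mod 4, sign flips]
  = (13/27)    [67 ≡ 13 mod 27]
  = (27/13)    [QR: 13 ≡ 1 mod 4, sign kept]
  = (1/13)    [27 ≡ 1 mod 13]
  = 1    [(1/13) = 1]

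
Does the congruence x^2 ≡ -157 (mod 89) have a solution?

(-157/89)
  = (21/89)    [-157 ≡ 21 mod 89]
  = (89/21)    [QR: 21 ≡ 1 mod 4, sign kept]
  = (5/21)    [89 ≡ 5 mod 21]
  = (21/5)    [QR: 5 ≡ 1 mod 4, sign kept]
  = (1/5)    [21 ≡ 1 mod 5]
  = 1    [(1/5) = 1]
The Legendre symbol is 1, so x^2 ≡ -157 (mod 89) has solution.

yes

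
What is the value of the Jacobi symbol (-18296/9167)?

-1

(-18296/9167)
  = (38/9167)    [-18296 ≡ 38 mod 9167]
  = (19/9167)    [9167 ≡ 7 mod 8 ⇒ (2/9167) = +1]
  = -(9167/19)    [QR: both ≡ 3 mod 4, sign flips]
  = -(9/19)    [9167 ≡ 9 mod 19]
  = -(19/9)    [QR: 9 ≡ 1 mod 4, sign kept]
  = -(1/9)    [19 ≡ 1 mod 9]
  = -1    [(1/9) = 1]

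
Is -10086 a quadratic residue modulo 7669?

Pull out -1: (-10086/7669) = (-1/7669)·(10086/7669). Since 7669 ≡ 1 (mod 4), (-1/7669) = +1. Now have (10086/7669).
Reduce the numerator: 10086 ≡ 2417 (mod 7669), so (10086/7669) = (2417/7669).
2417 ≡ 1 (mod 4), so quadratic reciprocity gives (2417/7669) = (7669/2417). Reduce: 7669 ≡ 418 (mod 2417). Now have (418/2417).
Factor out 2: 418 = 2·209. Since 2417 ≡ 1 (mod 8), (2/2417) = +1. Now have (209/2417).
209 ≡ 1 (mod 4), so quadratic reciprocity gives (209/2417) = (2417/209). Reduce: 2417 ≡ 118 (mod 209). Now have (118/209).
Factor out 2: 118 = 2·59. Since 209 ≡ 1 (mod 8), (2/209) = +1. Now have (59/209).
209 ≡ 1 (mod 4), so quadratic reciprocity gives (59/209) = (209/59). Reduce: 209 ≡ 32 (mod 59). Now have (32/59).
Factor out 2: 32 = 2^5. Since 59 ≡ 3 (mod 8), (2/59) = -1, and (2/59)^5 = -1. Now have -(1/59).
(1/59) = 1. Collecting the sign factors: -1.
The Legendre symbol is -1, so x^2 ≡ -10086 (mod 7669) has no solution.

no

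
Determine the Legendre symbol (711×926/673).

1

By multiplicativity, (711·926/673) = (711/673)·(926/673).
First factor (711/673):
(711/673)
  = (38/673)    [711 ≡ 38 mod 673]
  = (19/673)    [673 ≡ 1 mod 8 ⇒ (2/673) = +1]
  = (673/19)    [QR: 673 ≡ 1 mod 4, sign kept]
  = (8/19)    [673 ≡ 8 mod 19]
  = -(1/19)    [19 ≡ 3 mod 8 ⇒ (2/19)^3 = -1]
  = -1    [(1/19) = 1]
Second factor (926/673):
(926/673)
  = (253/673)    [926 ≡ 253 mod 673]
  = (673/253)    [QR: 253 ≡ 1 mod 4, sign kept]
  = (167/253)    [673 ≡ 167 mod 253]
  = (253/167)    [QR: 253 ≡ 1 mod 4, sign kept]
  = (86/167)    [253 ≡ 86 mod 167]
  = (43/167)    [167 ≡ 7 mod 8 ⇒ (2/167) = +1]
  = -(167/43)    [QR: both ≡ 3 mod 4, sign flips]
  = -(38/43)    [167 ≡ 38 mod 43]
  = (19/43)    [43 ≡ 3 mod 8 ⇒ (2/43) = -1]
  = -(43/19)    [QR: both ≡ 3 mod 4, sign flips]
  = -(5/19)    [43 ≡ 5 mod 19]
  = -(19/5)    [QR: 5 ≡ 1 mod 4, sign kept]
  = -(4/5)    [19 ≡ 4 mod 5]
  = -(1/5)    [5 ≡ 5 mod 8 ⇒ (2/5)^2 = +1]
  = -1    [(1/5) = 1]
Product: (-1)·(-1) = 1.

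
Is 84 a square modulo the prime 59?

(84/59)
  = (25/59)    [84 ≡ 25 mod 59]
  = (59/25)    [QR: 25 ≡ 1 mod 4, sign kept]
  = (9/25)    [59 ≡ 9 mod 25]
  = (25/9)    [QR: 9 ≡ 1 mod 4, sign kept]
  = (7/9)    [25 ≡ 7 mod 9]
  = (9/7)    [QR: 9 ≡ 1 mod 4, sign kept]
  = (2/7)    [9 ≡ 2 mod 7]
  = (1/7)    [7 ≡ 7 mod 8 ⇒ (2/7) = +1]
  = 1    [(1/7) = 1]
(84/59) = 1, and 59 is prime, so 84 is a quadratic residue mod 59.

yes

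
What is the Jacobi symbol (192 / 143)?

(192 / 143)
  = (49 / 143)    [192 ≡ 49 mod 143]
  = (143 / 49)    [QR: 49 ≡ 1 mod 4, sign kept]
  = (45 / 49)    [143 ≡ 45 mod 49]
  = (49 / 45)    [QR: 45 ≡ 1 mod 4, sign kept]
  = (4 / 45)    [49 ≡ 4 mod 45]
  = (1 / 45)    [45 ≡ 5 mod 8 ⇒ (2 / 45)^2 = +1]
  = 1    [(1 / 45) = 1]

1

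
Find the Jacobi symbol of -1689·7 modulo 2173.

By multiplicativity, (-1689·7/2173) = (-1689/2173)·(7/2173).
First factor (-1689/2173):
(-1689/2173)
  = (1689/2173)    [2173 ≡ 1 mod 4 ⇒ (-1/2173) = +1]
  = (2173/1689)    [QR: 1689 ≡ 1 mod 4, sign kept]
  = (484/1689)    [2173 ≡ 484 mod 1689]
  = (121/1689)    [1689 ≡ 1 mod 8 ⇒ (2/1689)^2 = +1]
  = (1689/121)    [QR: 121 ≡ 1 mod 4, sign kept]
  = (116/121)    [1689 ≡ 116 mod 121]
  = (29/121)    [121 ≡ 1 mod 8 ⇒ (2/121)^2 = +1]
  = (121/29)    [QR: 29 ≡ 1 mod 4, sign kept]
  = (5/29)    [121 ≡ 5 mod 29]
  = (29/5)    [QR: 5 ≡ 1 mod 4, sign kept]
  = (4/5)    [29 ≡ 4 mod 5]
  = (1/5)    [5 ≡ 5 mod 8 ⇒ (2/5)^2 = +1]
  = 1    [(1/5) = 1]
Second factor (7/2173):
(7/2173)
  = (2173/7)    [QR: 2173 ≡ 1 mod 4, sign kept]
  = (3/7)    [2173 ≡ 3 mod 7]
  = -(7/3)    [QR: both ≡ 3 mod 4, sign flips]
  = -(1/3)    [7 ≡ 1 mod 3]
  = -1    [(1/3) = 1]
Product: (1)·(-1) = -1.

-1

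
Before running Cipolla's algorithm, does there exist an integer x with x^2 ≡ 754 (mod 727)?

(754|727)
  = (27|727)    [754 ≡ 27 mod 727]
  = -(727|27)    [QR: both ≡ 3 mod 4, sign flips]
  = -(25|27)    [727 ≡ 25 mod 27]
  = -(27|25)    [QR: 25 ≡ 1 mod 4, sign kept]
  = -(2|25)    [27 ≡ 2 mod 25]
  = -(1|25)    [25 ≡ 1 mod 8 ⇒ (2|25) = +1]
  = -1    [(1|25) = 1]
The Legendre symbol is -1, so x^2 ≡ 754 (mod 727) has no solution.

no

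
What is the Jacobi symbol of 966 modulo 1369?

Factor out 2: 966 = 2·483. Since 1369 ≡ 1 (mod 8), (2/1369) = +1. Now have (483/1369).
1369 ≡ 1 (mod 4), so quadratic reciprocity gives (483/1369) = (1369/483). Reduce: 1369 ≡ 403 (mod 483). Now have (403/483).
Both 403 ≡ 3 and 483 ≡ 3 (mod 4), so reciprocity gives (403/483) = -(483/403). Reduce: 483 ≡ 80 (mod 403). Now have -(80/403).
Factor out 2: 80 = 2^4·5. Since 403 ≡ 3 (mod 8), (2/403) = -1, and (2/403)^4 = +1. Now have -(5/403).
5 ≡ 1 (mod 4), so quadratic reciprocity gives (5/403) = (403/5). Reduce: 403 ≡ 3 (mod 5). Now have -(3/5).
5 ≡ 1 (mod 4), so quadratic reciprocity gives (3/5) = (5/3). Reduce: 5 ≡ 2 (mod 3). Now have -(2/3).
Factor out 2: 2 = 2. Since 3 ≡ 3 (mod 8), (2/3) = -1. Now have (1/3).
(1/3) = 1. Collecting the sign factors: 1.

1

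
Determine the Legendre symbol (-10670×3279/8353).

1

By multiplicativity, (-10670·3279/8353) = (-10670/8353)·(3279/8353).
First factor (-10670/8353):
(-10670/8353)
  = (6036/8353)    [-10670 ≡ 6036 mod 8353]
  = (1509/8353)    [8353 ≡ 1 mod 8 ⇒ (2/8353)^2 = +1]
  = (8353/1509)    [QR: 1509 ≡ 1 mod 4, sign kept]
  = (808/1509)    [8353 ≡ 808 mod 1509]
  = -(101/1509)    [1509 ≡ 5 mod 8 ⇒ (2/1509)^3 = -1]
  = -(1509/101)    [QR: 101 ≡ 1 mod 4, sign kept]
  = -(95/101)    [1509 ≡ 95 mod 101]
  = -(101/95)    [QR: 101 ≡ 1 mod 4, sign kept]
  = -(6/95)    [101 ≡ 6 mod 95]
  = -(3/95)    [95 ≡ 7 mod 8 ⇒ (2/95) = +1]
  = (95/3)    [QR: both ≡ 3 mod 4, sign flips]
  = (2/3)    [95 ≡ 2 mod 3]
  = -(1/3)    [3 ≡ 3 mod 8 ⇒ (2/3) = -1]
  = -1    [(1/3) = 1]
Second factor (3279/8353):
(3279/8353)
  = (8353/3279)    [QR: 8353 ≡ 1 mod 4, sign kept]
  = (1795/3279)    [8353 ≡ 1795 mod 3279]
  = -(3279/1795)    [QR: both ≡ 3 mod 4, sign flips]
  = -(1484/1795)    [3279 ≡ 1484 mod 1795]
  = -(371/1795)    [1795 ≡ 3 mod 8 ⇒ (2/1795)^2 = +1]
  = (1795/371)    [QR: both ≡ 3 mod 4, sign flips]
  = (311/371)    [1795 ≡ 311 mod 371]
  = -(371/311)    [QR: both ≡ 3 mod 4, sign flips]
  = -(60/311)    [371 ≡ 60 mod 311]
  = -(15/311)    [311 ≡ 7 mod 8 ⇒ (2/311)^2 = +1]
  = (311/15)    [QR: both ≡ 3 mod 4, sign flips]
  = (11/15)    [311 ≡ 11 mod 15]
  = -(15/11)    [QR: both ≡ 3 mod 4, sign flips]
  = -(4/11)    [15 ≡ 4 mod 11]
  = -(1/11)    [11 ≡ 3 mod 8 ⇒ (2/11)^2 = +1]
  = -1    [(1/11) = 1]
Product: (-1)·(-1) = 1.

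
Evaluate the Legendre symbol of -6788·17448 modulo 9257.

By multiplicativity, (-6788·17448/9257) = (-6788/9257)·(17448/9257).
First factor (-6788/9257):
(-6788/9257)
  = (6788/9257)    [9257 ≡ 1 mod 4 ⇒ (-1/9257) = +1]
  = (1697/9257)    [9257 ≡ 1 mod 8 ⇒ (2/9257)^2 = +1]
  = (9257/1697)    [QR: 1697 ≡ 1 mod 4, sign kept]
  = (772/1697)    [9257 ≡ 772 mod 1697]
  = (193/1697)    [1697 ≡ 1 mod 8 ⇒ (2/1697)^2 = +1]
  = (1697/193)    [QR: 193 ≡ 1 mod 4, sign kept]
  = (153/193)    [1697 ≡ 153 mod 193]
  = (193/153)    [QR: 153 ≡ 1 mod 4, sign kept]
  = (40/153)    [193 ≡ 40 mod 153]
  = (5/153)    [153 ≡ 1 mod 8 ⇒ (2/153)^3 = +1]
  = (153/5)    [QR: 5 ≡ 1 mod 4, sign kept]
  = (3/5)    [153 ≡ 3 mod 5]
  = (5/3)    [QR: 5 ≡ 1 mod 4, sign kept]
  = (2/3)    [5 ≡ 2 mod 3]
  = -(1/3)    [3 ≡ 3 mod 8 ⇒ (2/3) = -1]
  = -1    [(1/3) = 1]
Second factor (17448/9257):
(17448/9257)
  = (8191/9257)    [17448 ≡ 8191 mod 9257]
  = (9257/8191)    [QR: 9257 ≡ 1 mod 4, sign kept]
  = (1066/8191)    [9257 ≡ 1066 mod 8191]
  = (533/8191)    [8191 ≡ 7 mod 8 ⇒ (2/8191) = +1]
  = (8191/533)    [QR: 533 ≡ 1 mod 4, sign kept]
  = (196/533)    [8191 ≡ 196 mod 533]
  = (49/533)    [533 ≡ 5 mod 8 ⇒ (2/533)^2 = +1]
  = (533/49)    [QR: 49 ≡ 1 mod 4, sign kept]
  = (43/49)    [533 ≡ 43 mod 49]
  = (49/43)    [QR: 49 ≡ 1 mod 4, sign kept]
  = (6/43)    [49 ≡ 6 mod 43]
  = -(3/43)    [43 ≡ 3 mod 8 ⇒ (2/43) = -1]
  = (43/3)    [QR: both ≡ 3 mod 4, sign flips]
  = (1/3)    [43 ≡ 1 mod 3]
  = 1    [(1/3) = 1]
Product: (-1)·(1) = -1.

-1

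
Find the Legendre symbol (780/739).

1

Reduce the numerator: 780 ≡ 41 (mod 739), so (780/739) = (41/739).
41 ≡ 1 (mod 4), so quadratic reciprocity gives (41/739) = (739/41). Reduce: 739 ≡ 1 (mod 41). Now have (1/41).
(1/41) = 1. Collecting the sign factors: 1.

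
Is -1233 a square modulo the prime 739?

yes

Reduce the numerator: -1233 ≡ 245 (mod 739), so (-1233/739) = (245/739).
245 ≡ 1 (mod 4), so quadratic reciprocity gives (245/739) = (739/245). Reduce: 739 ≡ 4 (mod 245). Now have (4/245).
Factor out 2: 4 = 2^2. Since 245 ≡ 5 (mod 8), (2/245) = -1, and (2/245)^2 = +1. Now have (1/245).
(1/245) = 1. Collecting the sign factors: 1.
(-1233/739) = 1, and 739 is prime, so -1233 is a quadratic residue mod 739.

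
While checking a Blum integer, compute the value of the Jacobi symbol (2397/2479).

1

2397 ≡ 1 (mod 4), so quadratic reciprocity gives (2397/2479) = (2479/2397). Reduce: 2479 ≡ 82 (mod 2397). Now have (82/2397).
Factor out 2: 82 = 2·41. Since 2397 ≡ 5 (mod 8), (2/2397) = -1. Now have -(41/2397).
41 ≡ 1 (mod 4), so quadratic reciprocity gives (41/2397) = (2397/41). Reduce: 2397 ≡ 19 (mod 41). Now have -(19/41).
41 ≡ 1 (mod 4), so quadratic reciprocity gives (19/41) = (41/19). Reduce: 41 ≡ 3 (mod 19). Now have -(3/19).
Both 3 ≡ 3 and 19 ≡ 3 (mod 4), so reciprocity gives (3/19) = -(19/3). Reduce: 19 ≡ 1 (mod 3). Now have (1/3).
(1/3) = 1. Collecting the sign factors: 1.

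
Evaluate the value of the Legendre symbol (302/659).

(302/659)
  = -(151/659)    [659 ≡ 3 mod 8 ⇒ (2/659) = -1]
  = (659/151)    [QR: both ≡ 3 mod 4, sign flips]
  = (55/151)    [659 ≡ 55 mod 151]
  = -(151/55)    [QR: both ≡ 3 mod 4, sign flips]
  = -(41/55)    [151 ≡ 41 mod 55]
  = -(55/41)    [QR: 41 ≡ 1 mod 4, sign kept]
  = -(14/41)    [55 ≡ 14 mod 41]
  = -(7/41)    [41 ≡ 1 mod 8 ⇒ (2/41) = +1]
  = -(41/7)    [QR: 41 ≡ 1 mod 4, sign kept]
  = -(6/7)    [41 ≡ 6 mod 7]
  = -(3/7)    [7 ≡ 7 mod 8 ⇒ (2/7) = +1]
  = (7/3)    [QR: both ≡ 3 mod 4, sign flips]
  = (1/3)    [7 ≡ 1 mod 3]
  = 1    [(1/3) = 1]

1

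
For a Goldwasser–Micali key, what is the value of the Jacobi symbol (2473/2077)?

1

(2473/2077)
  = (396/2077)    [2473 ≡ 396 mod 2077]
  = (99/2077)    [2077 ≡ 5 mod 8 ⇒ (2/2077)^2 = +1]
  = (2077/99)    [QR: 2077 ≡ 1 mod 4, sign kept]
  = (97/99)    [2077 ≡ 97 mod 99]
  = (99/97)    [QR: 97 ≡ 1 mod 4, sign kept]
  = (2/97)    [99 ≡ 2 mod 97]
  = (1/97)    [97 ≡ 1 mod 8 ⇒ (2/97) = +1]
  = 1    [(1/97) = 1]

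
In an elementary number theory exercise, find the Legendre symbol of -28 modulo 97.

(-28/97)
  = (69/97)    [-28 ≡ 69 mod 97]
  = (97/69)    [QR: 69 ≡ 1 mod 4, sign kept]
  = (28/69)    [97 ≡ 28 mod 69]
  = (7/69)    [69 ≡ 5 mod 8 ⇒ (2/69)^2 = +1]
  = (69/7)    [QR: 69 ≡ 1 mod 4, sign kept]
  = (6/7)    [69 ≡ 6 mod 7]
  = (3/7)    [7 ≡ 7 mod 8 ⇒ (2/7) = +1]
  = -(7/3)    [QR: both ≡ 3 mod 4, sign flips]
  = -(1/3)    [7 ≡ 1 mod 3]
  = -1    [(1/3) = 1]

-1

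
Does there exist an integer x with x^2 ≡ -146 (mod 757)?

no

(-146/757)
  = (611/757)    [-146 ≡ 611 mod 757]
  = (757/611)    [QR: 757 ≡ 1 mod 4, sign kept]
  = (146/611)    [757 ≡ 146 mod 611]
  = -(73/611)    [611 ≡ 3 mod 8 ⇒ (2/611) = -1]
  = -(611/73)    [QR: 73 ≡ 1 mod 4, sign kept]
  = -(27/73)    [611 ≡ 27 mod 73]
  = -(73/27)    [QR: 73 ≡ 1 mod 4, sign kept]
  = -(19/27)    [73 ≡ 19 mod 27]
  = (27/19)    [QR: both ≡ 3 mod 4, sign flips]
  = (8/19)    [27 ≡ 8 mod 19]
  = -(1/19)    [19 ≡ 3 mod 8 ⇒ (2/19)^3 = -1]
  = -1    [(1/19) = 1]
(-146/757) = -1, and 757 is prime, so -146 is not a quadratic residue mod 757.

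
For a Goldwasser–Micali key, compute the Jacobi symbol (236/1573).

-1

(236/1573)
  = (59/1573)    [1573 ≡ 5 mod 8 ⇒ (2/1573)^2 = +1]
  = (1573/59)    [QR: 1573 ≡ 1 mod 4, sign kept]
  = (39/59)    [1573 ≡ 39 mod 59]
  = -(59/39)    [QR: both ≡ 3 mod 4, sign flips]
  = -(20/39)    [59 ≡ 20 mod 39]
  = -(5/39)    [39 ≡ 7 mod 8 ⇒ (2/39)^2 = +1]
  = -(39/5)    [QR: 5 ≡ 1 mod 4, sign kept]
  = -(4/5)    [39 ≡ 4 mod 5]
  = -(1/5)    [5 ≡ 5 mod 8 ⇒ (2/5)^2 = +1]
  = -1    [(1/5) = 1]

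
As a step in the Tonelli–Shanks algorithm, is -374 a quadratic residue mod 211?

Pull out -1: (-374/211) = (-1/211)·(374/211). Since 211 ≡ 3 (mod 4), (-1/211) = -1. Now have -(374/211).
Reduce the numerator: 374 ≡ 163 (mod 211), so (374/211) = (163/211).
Both 163 ≡ 3 and 211 ≡ 3 (mod 4), so reciprocity gives (163/211) = -(211/163). Reduce: 211 ≡ 48 (mod 163). Now have (48/163).
Factor out 2: 48 = 2^4·3. Since 163 ≡ 3 (mod 8), (2/163) = -1, and (2/163)^4 = +1. Now have (3/163).
Both 3 ≡ 3 and 163 ≡ 3 (mod 4), so reciprocity gives (3/163) = -(163/3). Reduce: 163 ≡ 1 (mod 3). Now have -(1/3).
(1/3) = 1. Collecting the sign factors: -1.
The Legendre symbol is -1, so x^2 ≡ -374 (mod 211) has no solution.

no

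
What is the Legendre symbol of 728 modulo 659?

1

(728/659)
  = (69/659)    [728 ≡ 69 mod 659]
  = (659/69)    [QR: 69 ≡ 1 mod 4, sign kept]
  = (38/69)    [659 ≡ 38 mod 69]
  = -(19/69)    [69 ≡ 5 mod 8 ⇒ (2/69) = -1]
  = -(69/19)    [QR: 69 ≡ 1 mod 4, sign kept]
  = -(12/19)    [69 ≡ 12 mod 19]
  = -(3/19)    [19 ≡ 3 mod 8 ⇒ (2/19)^2 = +1]
  = (19/3)    [QR: both ≡ 3 mod 4, sign flips]
  = (1/3)    [19 ≡ 1 mod 3]
  = 1    [(1/3) = 1]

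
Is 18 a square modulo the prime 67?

(18/67)
  = -(9/67)    [67 ≡ 3 mod 8 ⇒ (2/67) = -1]
  = -(67/9)    [QR: 9 ≡ 1 mod 4, sign kept]
  = -(4/9)    [67 ≡ 4 mod 9]
  = -(1/9)    [9 ≡ 1 mod 8 ⇒ (2/9)^2 = +1]
  = -1    [(1/9) = 1]
(18/67) = -1, and 67 is prime, so 18 is not a quadratic residue mod 67.

no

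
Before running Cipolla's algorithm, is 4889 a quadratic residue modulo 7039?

(4889|7039)
  = (7039|4889)    [QR: 4889 ≡ 1 mod 4, sign kept]
  = (2150|4889)    [7039 ≡ 2150 mod 4889]
  = (1075|4889)    [4889 ≡ 1 mod 8 ⇒ (2|4889) = +1]
  = (4889|1075)    [QR: 4889 ≡ 1 mod 4, sign kept]
  = (589|1075)    [4889 ≡ 589 mod 1075]
  = (1075|589)    [QR: 589 ≡ 1 mod 4, sign kept]
  = (486|589)    [1075 ≡ 486 mod 589]
  = -(243|589)    [589 ≡ 5 mod 8 ⇒ (2|589) = -1]
  = -(589|243)    [QR: 589 ≡ 1 mod 4, sign kept]
  = -(103|243)    [589 ≡ 103 mod 243]
  = (243|103)    [QR: both ≡ 3 mod 4, sign flips]
  = (37|103)    [243 ≡ 37 mod 103]
  = (103|37)    [QR: 37 ≡ 1 mod 4, sign kept]
  = (29|37)    [103 ≡ 29 mod 37]
  = (37|29)    [QR: 29 ≡ 1 mod 4, sign kept]
  = (8|29)    [37 ≡ 8 mod 29]
  = -(1|29)    [29 ≡ 5 mod 8 ⇒ (2|29)^3 = -1]
  = -1    [(1|29) = 1]
The Legendre symbol is -1, so x^2 ≡ 4889 (mod 7039) has no solution.

no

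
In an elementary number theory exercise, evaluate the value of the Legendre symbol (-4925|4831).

Reduce the numerator: -4925 ≡ 4737 (mod 4831), so (-4925|4831) = (4737|4831).
4737 ≡ 1 (mod 4), so quadratic reciprocity gives (4737|4831) = (4831|4737). Reduce: 4831 ≡ 94 (mod 4737). Now have (94|4737).
Factor out 2: 94 = 2·47. Since 4737 ≡ 1 (mod 8), (2|4737) = +1. Now have (47|4737).
4737 ≡ 1 (mod 4), so quadratic reciprocity gives (47|4737) = (4737|47). Reduce: 4737 ≡ 37 (mod 47). Now have (37|47).
37 ≡ 1 (mod 4), so quadratic reciprocity gives (37|47) = (47|37). Reduce: 47 ≡ 10 (mod 37). Now have (10|37).
Factor out 2: 10 = 2·5. Since 37 ≡ 5 (mod 8), (2|37) = -1. Now have -(5|37).
5 ≡ 1 (mod 4), so quadratic reciprocity gives (5|37) = (37|5). Reduce: 37 ≡ 2 (mod 5). Now have -(2|5).
Factor out 2: 2 = 2. Since 5 ≡ 5 (mod 8), (2|5) = -1. Now have (1|5).
(1|5) = 1. Collecting the sign factors: 1.

1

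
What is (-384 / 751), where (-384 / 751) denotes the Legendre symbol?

(-384 / 751)
  = -(384 / 751)    [751 ≡ 3 mod 4 ⇒ (-1 / 751) = -1]
  = -(3 / 751)    [751 ≡ 7 mod 8 ⇒ (2 / 751)^7 = +1]
  = (751 / 3)    [QR: both ≡ 3 mod 4, sign flips]
  = (1 / 3)    [751 ≡ 1 mod 3]
  = 1    [(1 / 3) = 1]

1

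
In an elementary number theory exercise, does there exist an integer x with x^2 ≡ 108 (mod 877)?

Factor out 2: 108 = 2^2·27. Since 877 ≡ 5 (mod 8), (2|877) = -1, and (2|877)^2 = +1. Now have (27|877).
877 ≡ 1 (mod 4), so quadratic reciprocity gives (27|877) = (877|27). Reduce: 877 ≡ 13 (mod 27). Now have (13|27).
13 ≡ 1 (mod 4), so quadratic reciprocity gives (13|27) = (27|13). Reduce: 27 ≡ 1 (mod 13). Now have (1|13).
(1|13) = 1. Collecting the sign factors: 1.
(108|877) = 1, and 877 is prime, so 108 is a quadratic residue mod 877.

yes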